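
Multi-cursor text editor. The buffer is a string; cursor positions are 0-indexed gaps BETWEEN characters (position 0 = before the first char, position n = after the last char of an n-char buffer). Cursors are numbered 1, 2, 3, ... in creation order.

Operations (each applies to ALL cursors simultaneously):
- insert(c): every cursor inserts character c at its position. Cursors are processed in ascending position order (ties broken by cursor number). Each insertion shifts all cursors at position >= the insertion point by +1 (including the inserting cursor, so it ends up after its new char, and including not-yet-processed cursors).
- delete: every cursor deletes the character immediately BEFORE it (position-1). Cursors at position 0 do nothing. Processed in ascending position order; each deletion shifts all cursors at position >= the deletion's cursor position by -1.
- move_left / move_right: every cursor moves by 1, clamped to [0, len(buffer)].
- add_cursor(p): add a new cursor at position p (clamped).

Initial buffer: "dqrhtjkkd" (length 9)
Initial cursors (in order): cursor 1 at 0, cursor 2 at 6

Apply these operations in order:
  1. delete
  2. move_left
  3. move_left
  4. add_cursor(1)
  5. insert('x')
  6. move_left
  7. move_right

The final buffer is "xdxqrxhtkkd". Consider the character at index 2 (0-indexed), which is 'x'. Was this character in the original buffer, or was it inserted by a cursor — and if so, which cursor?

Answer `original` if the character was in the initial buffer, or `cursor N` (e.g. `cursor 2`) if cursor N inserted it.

Answer: cursor 3

Derivation:
After op 1 (delete): buffer="dqrhtkkd" (len 8), cursors c1@0 c2@5, authorship ........
After op 2 (move_left): buffer="dqrhtkkd" (len 8), cursors c1@0 c2@4, authorship ........
After op 3 (move_left): buffer="dqrhtkkd" (len 8), cursors c1@0 c2@3, authorship ........
After op 4 (add_cursor(1)): buffer="dqrhtkkd" (len 8), cursors c1@0 c3@1 c2@3, authorship ........
After op 5 (insert('x')): buffer="xdxqrxhtkkd" (len 11), cursors c1@1 c3@3 c2@6, authorship 1.3..2.....
After op 6 (move_left): buffer="xdxqrxhtkkd" (len 11), cursors c1@0 c3@2 c2@5, authorship 1.3..2.....
After op 7 (move_right): buffer="xdxqrxhtkkd" (len 11), cursors c1@1 c3@3 c2@6, authorship 1.3..2.....
Authorship (.=original, N=cursor N): 1 . 3 . . 2 . . . . .
Index 2: author = 3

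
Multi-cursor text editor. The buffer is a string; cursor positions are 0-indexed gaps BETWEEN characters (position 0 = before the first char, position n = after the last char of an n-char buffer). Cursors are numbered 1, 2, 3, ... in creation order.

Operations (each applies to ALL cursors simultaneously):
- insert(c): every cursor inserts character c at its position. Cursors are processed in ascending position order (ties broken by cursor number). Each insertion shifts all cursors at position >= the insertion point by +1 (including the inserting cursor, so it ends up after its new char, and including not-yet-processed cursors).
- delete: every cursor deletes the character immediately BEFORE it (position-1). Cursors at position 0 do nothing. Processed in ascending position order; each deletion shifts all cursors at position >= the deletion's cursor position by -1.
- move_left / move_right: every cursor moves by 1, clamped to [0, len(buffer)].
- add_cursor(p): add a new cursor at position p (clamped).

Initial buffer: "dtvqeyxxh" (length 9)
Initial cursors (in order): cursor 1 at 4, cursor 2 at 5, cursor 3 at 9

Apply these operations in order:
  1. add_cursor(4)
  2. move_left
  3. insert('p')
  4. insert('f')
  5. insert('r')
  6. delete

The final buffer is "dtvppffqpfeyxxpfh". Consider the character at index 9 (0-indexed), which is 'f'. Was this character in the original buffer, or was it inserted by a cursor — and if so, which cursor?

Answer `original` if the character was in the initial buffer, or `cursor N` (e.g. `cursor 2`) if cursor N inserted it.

After op 1 (add_cursor(4)): buffer="dtvqeyxxh" (len 9), cursors c1@4 c4@4 c2@5 c3@9, authorship .........
After op 2 (move_left): buffer="dtvqeyxxh" (len 9), cursors c1@3 c4@3 c2@4 c3@8, authorship .........
After op 3 (insert('p')): buffer="dtvppqpeyxxph" (len 13), cursors c1@5 c4@5 c2@7 c3@12, authorship ...14.2....3.
After op 4 (insert('f')): buffer="dtvppffqpfeyxxpfh" (len 17), cursors c1@7 c4@7 c2@10 c3@16, authorship ...1414.22....33.
After op 5 (insert('r')): buffer="dtvppffrrqpfreyxxpfrh" (len 21), cursors c1@9 c4@9 c2@13 c3@20, authorship ...141414.222....333.
After op 6 (delete): buffer="dtvppffqpfeyxxpfh" (len 17), cursors c1@7 c4@7 c2@10 c3@16, authorship ...1414.22....33.
Authorship (.=original, N=cursor N): . . . 1 4 1 4 . 2 2 . . . . 3 3 .
Index 9: author = 2

Answer: cursor 2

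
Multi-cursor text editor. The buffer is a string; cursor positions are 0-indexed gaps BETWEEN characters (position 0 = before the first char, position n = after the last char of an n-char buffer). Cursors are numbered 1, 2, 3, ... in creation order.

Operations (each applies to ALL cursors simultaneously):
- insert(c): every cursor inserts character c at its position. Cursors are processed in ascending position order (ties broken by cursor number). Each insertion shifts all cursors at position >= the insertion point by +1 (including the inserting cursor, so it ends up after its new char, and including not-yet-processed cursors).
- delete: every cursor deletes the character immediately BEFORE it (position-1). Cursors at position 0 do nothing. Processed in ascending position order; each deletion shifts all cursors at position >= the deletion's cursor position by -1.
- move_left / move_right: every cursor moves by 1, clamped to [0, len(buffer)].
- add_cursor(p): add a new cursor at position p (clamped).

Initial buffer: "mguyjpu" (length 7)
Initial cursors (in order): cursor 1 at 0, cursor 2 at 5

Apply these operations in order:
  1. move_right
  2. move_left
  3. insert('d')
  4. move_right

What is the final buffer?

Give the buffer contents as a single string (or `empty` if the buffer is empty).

After op 1 (move_right): buffer="mguyjpu" (len 7), cursors c1@1 c2@6, authorship .......
After op 2 (move_left): buffer="mguyjpu" (len 7), cursors c1@0 c2@5, authorship .......
After op 3 (insert('d')): buffer="dmguyjdpu" (len 9), cursors c1@1 c2@7, authorship 1.....2..
After op 4 (move_right): buffer="dmguyjdpu" (len 9), cursors c1@2 c2@8, authorship 1.....2..

Answer: dmguyjdpu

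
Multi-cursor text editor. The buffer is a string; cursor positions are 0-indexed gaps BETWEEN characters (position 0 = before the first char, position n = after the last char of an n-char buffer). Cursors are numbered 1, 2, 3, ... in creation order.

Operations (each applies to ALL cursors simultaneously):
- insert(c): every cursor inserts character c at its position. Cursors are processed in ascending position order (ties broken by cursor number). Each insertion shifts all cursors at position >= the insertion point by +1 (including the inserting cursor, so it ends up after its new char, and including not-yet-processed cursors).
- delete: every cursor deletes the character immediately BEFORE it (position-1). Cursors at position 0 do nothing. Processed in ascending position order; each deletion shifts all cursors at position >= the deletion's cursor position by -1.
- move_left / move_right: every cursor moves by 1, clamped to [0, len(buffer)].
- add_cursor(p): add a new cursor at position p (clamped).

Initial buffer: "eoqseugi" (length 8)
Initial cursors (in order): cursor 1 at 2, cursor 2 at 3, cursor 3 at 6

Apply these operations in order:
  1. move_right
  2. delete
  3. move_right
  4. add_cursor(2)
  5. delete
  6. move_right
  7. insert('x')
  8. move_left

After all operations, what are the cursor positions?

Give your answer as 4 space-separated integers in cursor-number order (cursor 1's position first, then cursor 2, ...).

After op 1 (move_right): buffer="eoqseugi" (len 8), cursors c1@3 c2@4 c3@7, authorship ........
After op 2 (delete): buffer="eoeui" (len 5), cursors c1@2 c2@2 c3@4, authorship .....
After op 3 (move_right): buffer="eoeui" (len 5), cursors c1@3 c2@3 c3@5, authorship .....
After op 4 (add_cursor(2)): buffer="eoeui" (len 5), cursors c4@2 c1@3 c2@3 c3@5, authorship .....
After op 5 (delete): buffer="u" (len 1), cursors c1@0 c2@0 c4@0 c3@1, authorship .
After op 6 (move_right): buffer="u" (len 1), cursors c1@1 c2@1 c3@1 c4@1, authorship .
After op 7 (insert('x')): buffer="uxxxx" (len 5), cursors c1@5 c2@5 c3@5 c4@5, authorship .1234
After op 8 (move_left): buffer="uxxxx" (len 5), cursors c1@4 c2@4 c3@4 c4@4, authorship .1234

Answer: 4 4 4 4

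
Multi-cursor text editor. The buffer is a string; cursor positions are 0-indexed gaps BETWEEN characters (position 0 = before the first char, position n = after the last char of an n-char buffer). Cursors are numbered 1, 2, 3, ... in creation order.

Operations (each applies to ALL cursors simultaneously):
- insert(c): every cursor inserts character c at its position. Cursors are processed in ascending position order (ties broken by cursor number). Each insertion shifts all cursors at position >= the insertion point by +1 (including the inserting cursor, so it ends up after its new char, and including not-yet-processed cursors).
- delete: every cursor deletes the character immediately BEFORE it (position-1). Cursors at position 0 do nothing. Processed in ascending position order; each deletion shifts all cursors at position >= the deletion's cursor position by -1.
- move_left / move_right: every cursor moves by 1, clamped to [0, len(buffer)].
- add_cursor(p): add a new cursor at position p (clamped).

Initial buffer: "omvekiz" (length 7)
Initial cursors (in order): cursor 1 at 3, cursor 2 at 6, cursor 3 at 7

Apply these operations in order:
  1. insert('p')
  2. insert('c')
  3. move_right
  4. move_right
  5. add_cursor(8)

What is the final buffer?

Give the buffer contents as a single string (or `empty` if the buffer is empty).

Answer: omvpcekipczpc

Derivation:
After op 1 (insert('p')): buffer="omvpekipzp" (len 10), cursors c1@4 c2@8 c3@10, authorship ...1...2.3
After op 2 (insert('c')): buffer="omvpcekipczpc" (len 13), cursors c1@5 c2@10 c3@13, authorship ...11...22.33
After op 3 (move_right): buffer="omvpcekipczpc" (len 13), cursors c1@6 c2@11 c3@13, authorship ...11...22.33
After op 4 (move_right): buffer="omvpcekipczpc" (len 13), cursors c1@7 c2@12 c3@13, authorship ...11...22.33
After op 5 (add_cursor(8)): buffer="omvpcekipczpc" (len 13), cursors c1@7 c4@8 c2@12 c3@13, authorship ...11...22.33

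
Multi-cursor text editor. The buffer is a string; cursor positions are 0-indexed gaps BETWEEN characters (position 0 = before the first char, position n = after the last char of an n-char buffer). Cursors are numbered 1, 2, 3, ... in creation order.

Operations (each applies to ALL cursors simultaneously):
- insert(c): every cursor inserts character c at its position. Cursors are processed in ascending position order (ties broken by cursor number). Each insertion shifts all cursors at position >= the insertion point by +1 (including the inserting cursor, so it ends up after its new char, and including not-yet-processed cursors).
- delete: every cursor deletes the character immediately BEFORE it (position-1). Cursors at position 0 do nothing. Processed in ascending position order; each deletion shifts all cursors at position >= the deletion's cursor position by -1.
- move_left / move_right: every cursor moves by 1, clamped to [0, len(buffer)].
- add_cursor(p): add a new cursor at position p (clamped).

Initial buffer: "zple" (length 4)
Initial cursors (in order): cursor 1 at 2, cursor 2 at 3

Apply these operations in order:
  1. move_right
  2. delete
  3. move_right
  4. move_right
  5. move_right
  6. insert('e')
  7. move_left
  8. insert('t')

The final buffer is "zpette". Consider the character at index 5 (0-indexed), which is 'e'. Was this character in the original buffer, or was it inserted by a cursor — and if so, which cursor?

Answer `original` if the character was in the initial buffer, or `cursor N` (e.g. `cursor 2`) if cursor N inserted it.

Answer: cursor 2

Derivation:
After op 1 (move_right): buffer="zple" (len 4), cursors c1@3 c2@4, authorship ....
After op 2 (delete): buffer="zp" (len 2), cursors c1@2 c2@2, authorship ..
After op 3 (move_right): buffer="zp" (len 2), cursors c1@2 c2@2, authorship ..
After op 4 (move_right): buffer="zp" (len 2), cursors c1@2 c2@2, authorship ..
After op 5 (move_right): buffer="zp" (len 2), cursors c1@2 c2@2, authorship ..
After op 6 (insert('e')): buffer="zpee" (len 4), cursors c1@4 c2@4, authorship ..12
After op 7 (move_left): buffer="zpee" (len 4), cursors c1@3 c2@3, authorship ..12
After op 8 (insert('t')): buffer="zpette" (len 6), cursors c1@5 c2@5, authorship ..1122
Authorship (.=original, N=cursor N): . . 1 1 2 2
Index 5: author = 2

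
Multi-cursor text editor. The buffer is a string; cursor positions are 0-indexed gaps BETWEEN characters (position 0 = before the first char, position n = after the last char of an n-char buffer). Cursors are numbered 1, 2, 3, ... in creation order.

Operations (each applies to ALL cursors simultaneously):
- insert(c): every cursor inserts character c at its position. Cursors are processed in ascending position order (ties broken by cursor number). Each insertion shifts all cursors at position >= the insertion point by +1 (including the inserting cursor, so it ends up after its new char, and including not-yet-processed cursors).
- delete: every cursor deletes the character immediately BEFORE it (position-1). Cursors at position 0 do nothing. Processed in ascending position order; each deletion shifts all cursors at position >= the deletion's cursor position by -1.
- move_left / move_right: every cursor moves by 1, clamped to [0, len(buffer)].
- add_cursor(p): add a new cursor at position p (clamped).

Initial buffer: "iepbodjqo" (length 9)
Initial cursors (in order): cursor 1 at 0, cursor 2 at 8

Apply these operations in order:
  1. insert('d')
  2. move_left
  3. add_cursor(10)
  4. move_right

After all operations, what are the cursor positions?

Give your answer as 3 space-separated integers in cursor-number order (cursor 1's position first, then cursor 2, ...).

Answer: 1 10 11

Derivation:
After op 1 (insert('d')): buffer="diepbodjqdo" (len 11), cursors c1@1 c2@10, authorship 1........2.
After op 2 (move_left): buffer="diepbodjqdo" (len 11), cursors c1@0 c2@9, authorship 1........2.
After op 3 (add_cursor(10)): buffer="diepbodjqdo" (len 11), cursors c1@0 c2@9 c3@10, authorship 1........2.
After op 4 (move_right): buffer="diepbodjqdo" (len 11), cursors c1@1 c2@10 c3@11, authorship 1........2.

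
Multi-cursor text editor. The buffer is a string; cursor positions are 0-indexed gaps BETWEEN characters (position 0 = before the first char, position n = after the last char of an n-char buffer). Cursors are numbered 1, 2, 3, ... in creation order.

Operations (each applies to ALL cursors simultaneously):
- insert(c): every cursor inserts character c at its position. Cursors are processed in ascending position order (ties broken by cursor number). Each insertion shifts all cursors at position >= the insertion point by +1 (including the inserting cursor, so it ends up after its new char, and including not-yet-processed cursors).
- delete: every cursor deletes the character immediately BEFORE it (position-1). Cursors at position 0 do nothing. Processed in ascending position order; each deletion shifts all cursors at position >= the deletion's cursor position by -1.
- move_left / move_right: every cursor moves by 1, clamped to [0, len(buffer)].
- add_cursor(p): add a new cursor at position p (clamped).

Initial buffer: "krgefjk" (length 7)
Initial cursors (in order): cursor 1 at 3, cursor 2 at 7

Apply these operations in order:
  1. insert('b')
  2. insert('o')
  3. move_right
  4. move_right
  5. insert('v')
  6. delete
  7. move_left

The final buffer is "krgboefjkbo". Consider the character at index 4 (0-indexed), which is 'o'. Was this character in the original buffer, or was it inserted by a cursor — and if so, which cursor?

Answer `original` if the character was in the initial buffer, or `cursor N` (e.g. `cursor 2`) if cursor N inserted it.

After op 1 (insert('b')): buffer="krgbefjkb" (len 9), cursors c1@4 c2@9, authorship ...1....2
After op 2 (insert('o')): buffer="krgboefjkbo" (len 11), cursors c1@5 c2@11, authorship ...11....22
After op 3 (move_right): buffer="krgboefjkbo" (len 11), cursors c1@6 c2@11, authorship ...11....22
After op 4 (move_right): buffer="krgboefjkbo" (len 11), cursors c1@7 c2@11, authorship ...11....22
After op 5 (insert('v')): buffer="krgboefvjkbov" (len 13), cursors c1@8 c2@13, authorship ...11..1..222
After op 6 (delete): buffer="krgboefjkbo" (len 11), cursors c1@7 c2@11, authorship ...11....22
After op 7 (move_left): buffer="krgboefjkbo" (len 11), cursors c1@6 c2@10, authorship ...11....22
Authorship (.=original, N=cursor N): . . . 1 1 . . . . 2 2
Index 4: author = 1

Answer: cursor 1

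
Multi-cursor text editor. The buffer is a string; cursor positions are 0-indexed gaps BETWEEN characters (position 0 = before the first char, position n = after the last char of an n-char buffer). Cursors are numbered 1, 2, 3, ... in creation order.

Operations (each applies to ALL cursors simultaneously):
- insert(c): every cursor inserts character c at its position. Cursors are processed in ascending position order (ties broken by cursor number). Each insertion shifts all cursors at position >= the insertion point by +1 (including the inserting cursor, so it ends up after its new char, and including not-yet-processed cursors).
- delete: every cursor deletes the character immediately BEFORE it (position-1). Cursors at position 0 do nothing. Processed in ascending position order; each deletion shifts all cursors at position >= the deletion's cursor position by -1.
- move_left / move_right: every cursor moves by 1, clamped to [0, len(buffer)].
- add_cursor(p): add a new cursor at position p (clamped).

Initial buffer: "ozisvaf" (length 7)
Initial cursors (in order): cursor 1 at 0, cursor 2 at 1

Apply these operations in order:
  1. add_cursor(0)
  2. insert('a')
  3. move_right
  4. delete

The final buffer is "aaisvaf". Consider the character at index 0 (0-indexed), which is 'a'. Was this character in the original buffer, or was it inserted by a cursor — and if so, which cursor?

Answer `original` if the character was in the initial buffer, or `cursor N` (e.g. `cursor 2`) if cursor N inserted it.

Answer: cursor 1

Derivation:
After op 1 (add_cursor(0)): buffer="ozisvaf" (len 7), cursors c1@0 c3@0 c2@1, authorship .......
After op 2 (insert('a')): buffer="aaoazisvaf" (len 10), cursors c1@2 c3@2 c2@4, authorship 13.2......
After op 3 (move_right): buffer="aaoazisvaf" (len 10), cursors c1@3 c3@3 c2@5, authorship 13.2......
After op 4 (delete): buffer="aaisvaf" (len 7), cursors c1@1 c3@1 c2@2, authorship 12.....
Authorship (.=original, N=cursor N): 1 2 . . . . .
Index 0: author = 1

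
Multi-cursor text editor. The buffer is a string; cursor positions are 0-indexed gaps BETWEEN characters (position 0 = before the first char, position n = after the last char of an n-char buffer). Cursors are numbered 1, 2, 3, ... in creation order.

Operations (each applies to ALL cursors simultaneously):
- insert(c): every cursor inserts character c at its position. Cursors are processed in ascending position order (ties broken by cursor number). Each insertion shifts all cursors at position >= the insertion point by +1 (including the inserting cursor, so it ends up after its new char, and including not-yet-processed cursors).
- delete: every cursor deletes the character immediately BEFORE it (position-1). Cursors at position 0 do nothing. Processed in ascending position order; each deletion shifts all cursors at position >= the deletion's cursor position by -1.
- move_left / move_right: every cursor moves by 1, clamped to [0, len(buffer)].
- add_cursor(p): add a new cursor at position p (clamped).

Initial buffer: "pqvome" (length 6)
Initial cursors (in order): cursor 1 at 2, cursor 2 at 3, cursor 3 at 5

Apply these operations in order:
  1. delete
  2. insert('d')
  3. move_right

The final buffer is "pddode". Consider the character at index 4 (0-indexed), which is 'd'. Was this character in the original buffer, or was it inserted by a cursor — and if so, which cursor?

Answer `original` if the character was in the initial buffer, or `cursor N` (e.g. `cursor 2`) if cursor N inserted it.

Answer: cursor 3

Derivation:
After op 1 (delete): buffer="poe" (len 3), cursors c1@1 c2@1 c3@2, authorship ...
After op 2 (insert('d')): buffer="pddode" (len 6), cursors c1@3 c2@3 c3@5, authorship .12.3.
After op 3 (move_right): buffer="pddode" (len 6), cursors c1@4 c2@4 c3@6, authorship .12.3.
Authorship (.=original, N=cursor N): . 1 2 . 3 .
Index 4: author = 3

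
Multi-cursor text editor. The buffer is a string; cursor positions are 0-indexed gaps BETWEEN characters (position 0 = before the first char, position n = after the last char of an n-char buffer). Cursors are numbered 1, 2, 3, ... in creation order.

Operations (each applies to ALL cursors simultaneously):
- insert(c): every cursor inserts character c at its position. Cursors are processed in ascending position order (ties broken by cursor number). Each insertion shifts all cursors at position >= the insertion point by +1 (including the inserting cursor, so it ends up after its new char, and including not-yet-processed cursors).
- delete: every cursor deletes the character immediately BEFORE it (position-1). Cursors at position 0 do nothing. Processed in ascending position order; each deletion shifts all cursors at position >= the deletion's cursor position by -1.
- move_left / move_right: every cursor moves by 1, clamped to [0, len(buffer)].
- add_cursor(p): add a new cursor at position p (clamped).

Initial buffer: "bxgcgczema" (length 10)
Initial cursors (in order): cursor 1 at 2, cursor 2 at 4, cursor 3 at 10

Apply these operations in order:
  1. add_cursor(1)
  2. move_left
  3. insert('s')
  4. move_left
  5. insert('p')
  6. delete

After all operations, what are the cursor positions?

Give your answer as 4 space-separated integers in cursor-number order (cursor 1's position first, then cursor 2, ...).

After op 1 (add_cursor(1)): buffer="bxgcgczema" (len 10), cursors c4@1 c1@2 c2@4 c3@10, authorship ..........
After op 2 (move_left): buffer="bxgcgczema" (len 10), cursors c4@0 c1@1 c2@3 c3@9, authorship ..........
After op 3 (insert('s')): buffer="sbsxgscgczemsa" (len 14), cursors c4@1 c1@3 c2@6 c3@13, authorship 4.1..2......3.
After op 4 (move_left): buffer="sbsxgscgczemsa" (len 14), cursors c4@0 c1@2 c2@5 c3@12, authorship 4.1..2......3.
After op 5 (insert('p')): buffer="psbpsxgpscgczempsa" (len 18), cursors c4@1 c1@4 c2@8 c3@16, authorship 44.11..22......33.
After op 6 (delete): buffer="sbsxgscgczemsa" (len 14), cursors c4@0 c1@2 c2@5 c3@12, authorship 4.1..2......3.

Answer: 2 5 12 0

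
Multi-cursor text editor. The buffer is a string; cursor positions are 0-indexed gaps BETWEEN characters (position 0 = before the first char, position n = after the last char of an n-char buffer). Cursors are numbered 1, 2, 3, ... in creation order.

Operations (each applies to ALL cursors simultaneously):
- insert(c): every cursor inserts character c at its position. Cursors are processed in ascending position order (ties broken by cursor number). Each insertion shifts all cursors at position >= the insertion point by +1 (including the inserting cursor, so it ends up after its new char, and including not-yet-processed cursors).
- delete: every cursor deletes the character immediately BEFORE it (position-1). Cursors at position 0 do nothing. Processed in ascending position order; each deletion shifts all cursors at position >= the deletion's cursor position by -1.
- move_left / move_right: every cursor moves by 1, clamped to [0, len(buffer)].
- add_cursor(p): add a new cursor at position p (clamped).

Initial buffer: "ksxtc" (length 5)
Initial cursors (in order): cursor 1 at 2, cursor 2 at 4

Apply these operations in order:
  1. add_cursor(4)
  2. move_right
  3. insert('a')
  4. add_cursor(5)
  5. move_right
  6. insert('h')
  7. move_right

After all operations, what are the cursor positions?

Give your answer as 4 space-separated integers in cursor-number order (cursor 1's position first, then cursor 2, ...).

Answer: 7 12 12 9

Derivation:
After op 1 (add_cursor(4)): buffer="ksxtc" (len 5), cursors c1@2 c2@4 c3@4, authorship .....
After op 2 (move_right): buffer="ksxtc" (len 5), cursors c1@3 c2@5 c3@5, authorship .....
After op 3 (insert('a')): buffer="ksxatcaa" (len 8), cursors c1@4 c2@8 c3@8, authorship ...1..23
After op 4 (add_cursor(5)): buffer="ksxatcaa" (len 8), cursors c1@4 c4@5 c2@8 c3@8, authorship ...1..23
After op 5 (move_right): buffer="ksxatcaa" (len 8), cursors c1@5 c4@6 c2@8 c3@8, authorship ...1..23
After op 6 (insert('h')): buffer="ksxathchaahh" (len 12), cursors c1@6 c4@8 c2@12 c3@12, authorship ...1.1.42323
After op 7 (move_right): buffer="ksxathchaahh" (len 12), cursors c1@7 c4@9 c2@12 c3@12, authorship ...1.1.42323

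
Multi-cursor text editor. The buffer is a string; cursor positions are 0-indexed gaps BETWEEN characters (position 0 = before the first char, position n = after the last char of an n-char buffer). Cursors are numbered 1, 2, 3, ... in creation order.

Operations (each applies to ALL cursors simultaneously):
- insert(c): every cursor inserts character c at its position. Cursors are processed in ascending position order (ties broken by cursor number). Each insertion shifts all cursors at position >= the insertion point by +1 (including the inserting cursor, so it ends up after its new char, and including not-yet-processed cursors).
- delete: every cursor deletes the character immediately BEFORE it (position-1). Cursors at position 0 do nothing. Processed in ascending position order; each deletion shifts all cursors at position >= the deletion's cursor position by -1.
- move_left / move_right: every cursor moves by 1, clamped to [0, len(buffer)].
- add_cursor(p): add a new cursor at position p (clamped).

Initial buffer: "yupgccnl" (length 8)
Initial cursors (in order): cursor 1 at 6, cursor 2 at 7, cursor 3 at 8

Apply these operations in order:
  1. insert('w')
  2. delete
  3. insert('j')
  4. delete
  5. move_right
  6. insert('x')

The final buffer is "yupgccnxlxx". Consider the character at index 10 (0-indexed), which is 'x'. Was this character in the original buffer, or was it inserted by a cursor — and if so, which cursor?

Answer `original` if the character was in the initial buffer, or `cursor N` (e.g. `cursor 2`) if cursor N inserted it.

Answer: cursor 3

Derivation:
After op 1 (insert('w')): buffer="yupgccwnwlw" (len 11), cursors c1@7 c2@9 c3@11, authorship ......1.2.3
After op 2 (delete): buffer="yupgccnl" (len 8), cursors c1@6 c2@7 c3@8, authorship ........
After op 3 (insert('j')): buffer="yupgccjnjlj" (len 11), cursors c1@7 c2@9 c3@11, authorship ......1.2.3
After op 4 (delete): buffer="yupgccnl" (len 8), cursors c1@6 c2@7 c3@8, authorship ........
After op 5 (move_right): buffer="yupgccnl" (len 8), cursors c1@7 c2@8 c3@8, authorship ........
After op 6 (insert('x')): buffer="yupgccnxlxx" (len 11), cursors c1@8 c2@11 c3@11, authorship .......1.23
Authorship (.=original, N=cursor N): . . . . . . . 1 . 2 3
Index 10: author = 3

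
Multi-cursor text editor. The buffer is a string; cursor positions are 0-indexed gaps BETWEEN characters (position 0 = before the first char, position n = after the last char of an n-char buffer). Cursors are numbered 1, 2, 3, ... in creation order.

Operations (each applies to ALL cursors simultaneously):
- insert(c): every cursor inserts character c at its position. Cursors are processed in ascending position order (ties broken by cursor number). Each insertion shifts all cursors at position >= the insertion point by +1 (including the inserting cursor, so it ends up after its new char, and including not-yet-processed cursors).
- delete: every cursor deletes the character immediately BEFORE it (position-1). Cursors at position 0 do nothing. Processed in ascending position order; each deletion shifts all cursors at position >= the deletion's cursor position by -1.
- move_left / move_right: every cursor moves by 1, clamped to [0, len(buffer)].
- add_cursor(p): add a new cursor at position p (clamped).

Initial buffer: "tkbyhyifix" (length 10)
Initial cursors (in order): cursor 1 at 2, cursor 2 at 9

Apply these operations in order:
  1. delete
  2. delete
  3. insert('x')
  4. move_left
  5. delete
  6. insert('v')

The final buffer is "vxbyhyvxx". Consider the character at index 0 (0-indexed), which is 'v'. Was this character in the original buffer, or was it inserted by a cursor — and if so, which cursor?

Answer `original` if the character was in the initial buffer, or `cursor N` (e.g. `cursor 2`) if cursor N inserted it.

Answer: cursor 1

Derivation:
After op 1 (delete): buffer="tbyhyifx" (len 8), cursors c1@1 c2@7, authorship ........
After op 2 (delete): buffer="byhyix" (len 6), cursors c1@0 c2@5, authorship ......
After op 3 (insert('x')): buffer="xbyhyixx" (len 8), cursors c1@1 c2@7, authorship 1.....2.
After op 4 (move_left): buffer="xbyhyixx" (len 8), cursors c1@0 c2@6, authorship 1.....2.
After op 5 (delete): buffer="xbyhyxx" (len 7), cursors c1@0 c2@5, authorship 1....2.
After op 6 (insert('v')): buffer="vxbyhyvxx" (len 9), cursors c1@1 c2@7, authorship 11....22.
Authorship (.=original, N=cursor N): 1 1 . . . . 2 2 .
Index 0: author = 1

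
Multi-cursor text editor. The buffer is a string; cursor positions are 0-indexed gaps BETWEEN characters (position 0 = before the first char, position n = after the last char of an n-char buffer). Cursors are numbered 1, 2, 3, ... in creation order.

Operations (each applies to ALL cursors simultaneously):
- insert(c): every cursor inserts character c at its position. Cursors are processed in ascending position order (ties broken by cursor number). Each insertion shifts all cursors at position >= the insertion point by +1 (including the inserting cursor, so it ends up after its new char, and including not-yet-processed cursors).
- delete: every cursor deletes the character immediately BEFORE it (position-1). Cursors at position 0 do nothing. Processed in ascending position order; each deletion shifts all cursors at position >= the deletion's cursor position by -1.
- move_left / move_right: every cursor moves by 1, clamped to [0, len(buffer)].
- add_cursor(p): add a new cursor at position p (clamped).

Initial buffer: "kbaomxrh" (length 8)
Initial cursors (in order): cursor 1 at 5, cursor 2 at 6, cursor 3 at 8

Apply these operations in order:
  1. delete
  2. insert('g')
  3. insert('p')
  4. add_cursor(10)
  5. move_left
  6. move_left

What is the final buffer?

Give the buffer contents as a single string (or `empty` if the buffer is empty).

After op 1 (delete): buffer="kbaor" (len 5), cursors c1@4 c2@4 c3@5, authorship .....
After op 2 (insert('g')): buffer="kbaoggrg" (len 8), cursors c1@6 c2@6 c3@8, authorship ....12.3
After op 3 (insert('p')): buffer="kbaoggpprgp" (len 11), cursors c1@8 c2@8 c3@11, authorship ....1212.33
After op 4 (add_cursor(10)): buffer="kbaoggpprgp" (len 11), cursors c1@8 c2@8 c4@10 c3@11, authorship ....1212.33
After op 5 (move_left): buffer="kbaoggpprgp" (len 11), cursors c1@7 c2@7 c4@9 c3@10, authorship ....1212.33
After op 6 (move_left): buffer="kbaoggpprgp" (len 11), cursors c1@6 c2@6 c4@8 c3@9, authorship ....1212.33

Answer: kbaoggpprgp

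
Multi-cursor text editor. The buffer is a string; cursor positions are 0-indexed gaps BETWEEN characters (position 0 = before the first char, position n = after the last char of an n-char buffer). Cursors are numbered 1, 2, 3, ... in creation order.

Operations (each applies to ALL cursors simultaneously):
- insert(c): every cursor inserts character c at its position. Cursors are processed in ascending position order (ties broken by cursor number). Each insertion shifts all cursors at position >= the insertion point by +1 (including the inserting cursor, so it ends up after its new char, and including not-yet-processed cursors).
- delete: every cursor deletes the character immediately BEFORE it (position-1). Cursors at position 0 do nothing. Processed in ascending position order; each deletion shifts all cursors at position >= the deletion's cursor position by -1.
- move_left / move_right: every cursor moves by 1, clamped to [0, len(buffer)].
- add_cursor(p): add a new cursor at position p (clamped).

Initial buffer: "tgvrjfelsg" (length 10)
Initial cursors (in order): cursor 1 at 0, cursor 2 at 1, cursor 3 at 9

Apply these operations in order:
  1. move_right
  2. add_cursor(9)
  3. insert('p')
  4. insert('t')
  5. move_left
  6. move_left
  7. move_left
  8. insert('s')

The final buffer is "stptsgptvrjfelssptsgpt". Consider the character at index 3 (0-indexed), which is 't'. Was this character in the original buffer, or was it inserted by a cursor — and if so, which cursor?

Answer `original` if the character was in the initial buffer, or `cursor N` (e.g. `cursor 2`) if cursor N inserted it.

After op 1 (move_right): buffer="tgvrjfelsg" (len 10), cursors c1@1 c2@2 c3@10, authorship ..........
After op 2 (add_cursor(9)): buffer="tgvrjfelsg" (len 10), cursors c1@1 c2@2 c4@9 c3@10, authorship ..........
After op 3 (insert('p')): buffer="tpgpvrjfelspgp" (len 14), cursors c1@2 c2@4 c4@12 c3@14, authorship .1.2.......4.3
After op 4 (insert('t')): buffer="tptgptvrjfelsptgpt" (len 18), cursors c1@3 c2@6 c4@15 c3@18, authorship .11.22.......44.33
After op 5 (move_left): buffer="tptgptvrjfelsptgpt" (len 18), cursors c1@2 c2@5 c4@14 c3@17, authorship .11.22.......44.33
After op 6 (move_left): buffer="tptgptvrjfelsptgpt" (len 18), cursors c1@1 c2@4 c4@13 c3@16, authorship .11.22.......44.33
After op 7 (move_left): buffer="tptgptvrjfelsptgpt" (len 18), cursors c1@0 c2@3 c4@12 c3@15, authorship .11.22.......44.33
After op 8 (insert('s')): buffer="stptsgptvrjfelssptsgpt" (len 22), cursors c1@1 c2@5 c4@15 c3@19, authorship 1.112.22......4.443.33
Authorship (.=original, N=cursor N): 1 . 1 1 2 . 2 2 . . . . . . 4 . 4 4 3 . 3 3
Index 3: author = 1

Answer: cursor 1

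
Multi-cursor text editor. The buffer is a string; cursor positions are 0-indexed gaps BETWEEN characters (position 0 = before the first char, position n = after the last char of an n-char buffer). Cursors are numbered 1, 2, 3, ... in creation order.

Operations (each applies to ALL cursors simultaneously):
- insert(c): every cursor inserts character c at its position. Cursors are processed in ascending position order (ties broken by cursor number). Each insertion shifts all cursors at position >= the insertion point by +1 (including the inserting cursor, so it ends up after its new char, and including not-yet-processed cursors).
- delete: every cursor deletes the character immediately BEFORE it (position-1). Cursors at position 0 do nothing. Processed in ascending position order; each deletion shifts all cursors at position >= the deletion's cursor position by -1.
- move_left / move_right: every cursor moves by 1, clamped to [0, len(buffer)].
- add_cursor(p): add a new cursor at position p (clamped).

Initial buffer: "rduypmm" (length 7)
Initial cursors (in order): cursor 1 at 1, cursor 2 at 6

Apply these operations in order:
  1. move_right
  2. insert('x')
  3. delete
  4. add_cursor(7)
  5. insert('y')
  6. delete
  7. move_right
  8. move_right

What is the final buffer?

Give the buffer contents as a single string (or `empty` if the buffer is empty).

Answer: rduypmm

Derivation:
After op 1 (move_right): buffer="rduypmm" (len 7), cursors c1@2 c2@7, authorship .......
After op 2 (insert('x')): buffer="rdxuypmmx" (len 9), cursors c1@3 c2@9, authorship ..1.....2
After op 3 (delete): buffer="rduypmm" (len 7), cursors c1@2 c2@7, authorship .......
After op 4 (add_cursor(7)): buffer="rduypmm" (len 7), cursors c1@2 c2@7 c3@7, authorship .......
After op 5 (insert('y')): buffer="rdyuypmmyy" (len 10), cursors c1@3 c2@10 c3@10, authorship ..1.....23
After op 6 (delete): buffer="rduypmm" (len 7), cursors c1@2 c2@7 c3@7, authorship .......
After op 7 (move_right): buffer="rduypmm" (len 7), cursors c1@3 c2@7 c3@7, authorship .......
After op 8 (move_right): buffer="rduypmm" (len 7), cursors c1@4 c2@7 c3@7, authorship .......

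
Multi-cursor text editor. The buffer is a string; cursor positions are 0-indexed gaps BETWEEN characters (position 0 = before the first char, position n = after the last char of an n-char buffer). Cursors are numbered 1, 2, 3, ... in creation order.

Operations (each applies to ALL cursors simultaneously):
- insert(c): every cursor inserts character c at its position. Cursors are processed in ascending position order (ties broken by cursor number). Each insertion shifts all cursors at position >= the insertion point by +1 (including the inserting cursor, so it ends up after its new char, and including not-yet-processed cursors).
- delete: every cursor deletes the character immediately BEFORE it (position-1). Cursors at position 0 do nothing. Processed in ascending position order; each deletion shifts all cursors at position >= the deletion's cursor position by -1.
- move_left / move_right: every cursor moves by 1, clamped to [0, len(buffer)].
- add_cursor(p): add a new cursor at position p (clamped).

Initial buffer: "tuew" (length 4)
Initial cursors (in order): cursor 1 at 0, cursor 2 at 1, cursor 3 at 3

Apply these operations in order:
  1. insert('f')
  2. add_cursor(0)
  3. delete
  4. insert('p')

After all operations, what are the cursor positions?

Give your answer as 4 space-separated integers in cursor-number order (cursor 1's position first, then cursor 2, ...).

After op 1 (insert('f')): buffer="ftfuefw" (len 7), cursors c1@1 c2@3 c3@6, authorship 1.2..3.
After op 2 (add_cursor(0)): buffer="ftfuefw" (len 7), cursors c4@0 c1@1 c2@3 c3@6, authorship 1.2..3.
After op 3 (delete): buffer="tuew" (len 4), cursors c1@0 c4@0 c2@1 c3@3, authorship ....
After op 4 (insert('p')): buffer="pptpuepw" (len 8), cursors c1@2 c4@2 c2@4 c3@7, authorship 14.2..3.

Answer: 2 4 7 2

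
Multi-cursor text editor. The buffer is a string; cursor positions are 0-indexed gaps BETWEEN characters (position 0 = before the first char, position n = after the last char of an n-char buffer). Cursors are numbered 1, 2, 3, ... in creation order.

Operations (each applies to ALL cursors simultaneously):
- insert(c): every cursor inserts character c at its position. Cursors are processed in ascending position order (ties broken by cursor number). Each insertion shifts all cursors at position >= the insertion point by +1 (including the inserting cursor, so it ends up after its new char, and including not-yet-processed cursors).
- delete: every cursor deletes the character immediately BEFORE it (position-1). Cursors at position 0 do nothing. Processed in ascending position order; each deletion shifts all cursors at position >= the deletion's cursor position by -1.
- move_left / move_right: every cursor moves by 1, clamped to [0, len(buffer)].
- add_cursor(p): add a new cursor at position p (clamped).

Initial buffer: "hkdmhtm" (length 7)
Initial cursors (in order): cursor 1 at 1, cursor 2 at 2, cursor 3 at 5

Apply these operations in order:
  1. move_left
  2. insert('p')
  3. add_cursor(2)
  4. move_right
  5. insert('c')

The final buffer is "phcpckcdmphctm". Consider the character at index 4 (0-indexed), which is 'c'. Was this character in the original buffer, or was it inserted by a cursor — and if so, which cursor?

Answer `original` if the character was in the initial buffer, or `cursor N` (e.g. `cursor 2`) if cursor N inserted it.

Answer: cursor 4

Derivation:
After op 1 (move_left): buffer="hkdmhtm" (len 7), cursors c1@0 c2@1 c3@4, authorship .......
After op 2 (insert('p')): buffer="phpkdmphtm" (len 10), cursors c1@1 c2@3 c3@7, authorship 1.2...3...
After op 3 (add_cursor(2)): buffer="phpkdmphtm" (len 10), cursors c1@1 c4@2 c2@3 c3@7, authorship 1.2...3...
After op 4 (move_right): buffer="phpkdmphtm" (len 10), cursors c1@2 c4@3 c2@4 c3@8, authorship 1.2...3...
After op 5 (insert('c')): buffer="phcpckcdmphctm" (len 14), cursors c1@3 c4@5 c2@7 c3@12, authorship 1.124.2..3.3..
Authorship (.=original, N=cursor N): 1 . 1 2 4 . 2 . . 3 . 3 . .
Index 4: author = 4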